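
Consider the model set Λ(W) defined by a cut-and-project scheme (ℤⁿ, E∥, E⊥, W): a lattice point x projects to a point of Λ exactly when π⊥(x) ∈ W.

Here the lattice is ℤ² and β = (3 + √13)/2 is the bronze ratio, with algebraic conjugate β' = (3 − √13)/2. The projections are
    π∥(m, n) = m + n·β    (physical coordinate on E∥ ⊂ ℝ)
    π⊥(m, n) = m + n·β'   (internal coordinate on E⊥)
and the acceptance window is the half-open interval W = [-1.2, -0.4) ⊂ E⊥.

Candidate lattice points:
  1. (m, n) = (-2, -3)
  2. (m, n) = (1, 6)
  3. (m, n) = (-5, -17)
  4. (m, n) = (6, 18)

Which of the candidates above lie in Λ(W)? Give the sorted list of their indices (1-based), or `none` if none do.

Compute β' = (3−√13)/2 = -0.302776, so π⊥(m,n) = m -0.302776·n.
[1] lift (-2,-3): star map gives -1.091673; window check -1.2 ≤ -1.091673 < -0.4 is true → IN Λ
[2] lift (1,6): star map gives -0.816654; window check -1.2 ≤ -0.816654 < -0.4 is true → IN Λ
[3] lift (-5,-17): star map gives 0.147186; window check -1.2 ≤ 0.147186 < -0.4 is false → out
[4] lift (6,18): star map gives 0.550039; window check -1.2 ≤ 0.550039 < -0.4 is false → out

1, 2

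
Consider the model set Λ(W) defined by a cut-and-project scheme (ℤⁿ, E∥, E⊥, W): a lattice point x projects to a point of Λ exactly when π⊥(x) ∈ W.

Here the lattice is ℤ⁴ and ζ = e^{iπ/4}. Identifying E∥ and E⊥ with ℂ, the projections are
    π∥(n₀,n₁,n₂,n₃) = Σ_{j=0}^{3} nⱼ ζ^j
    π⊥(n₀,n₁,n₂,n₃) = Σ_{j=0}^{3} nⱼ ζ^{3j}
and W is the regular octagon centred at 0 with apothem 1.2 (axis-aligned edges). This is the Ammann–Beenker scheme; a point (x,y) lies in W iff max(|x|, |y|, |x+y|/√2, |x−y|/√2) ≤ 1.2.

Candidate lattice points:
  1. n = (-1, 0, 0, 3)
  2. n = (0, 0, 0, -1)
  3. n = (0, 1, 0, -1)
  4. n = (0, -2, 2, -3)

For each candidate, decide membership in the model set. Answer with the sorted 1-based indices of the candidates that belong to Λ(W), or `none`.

2

With ζ = e^{iπ/4} the internal vectors are ζ^0,ζ^3,ζ^6,ζ^9.
candidate 1: n = (-1, 0, 0, 3) → π⊥ ≈ (+1.121320, +2.121320); max(|x|,|y|,|x±y|/√2) = 2.292893 > 1.2 ⇒ ∉ W
candidate 2: n = (0, 0, 0, -1) → π⊥ ≈ (-0.707107, -0.707107); max(|x|,|y|,|x±y|/√2) = 1.000000 ≤ 1.2 ⇒ ∈ W
candidate 3: n = (0, 1, 0, -1) → π⊥ ≈ (-1.414214, +0.000000); max(|x|,|y|,|x±y|/√2) = 1.414214 > 1.2 ⇒ ∉ W
candidate 4: n = (0, -2, 2, -3) → π⊥ ≈ (-0.707107, -5.535534); max(|x|,|y|,|x±y|/√2) = 5.535534 > 1.2 ⇒ ∉ W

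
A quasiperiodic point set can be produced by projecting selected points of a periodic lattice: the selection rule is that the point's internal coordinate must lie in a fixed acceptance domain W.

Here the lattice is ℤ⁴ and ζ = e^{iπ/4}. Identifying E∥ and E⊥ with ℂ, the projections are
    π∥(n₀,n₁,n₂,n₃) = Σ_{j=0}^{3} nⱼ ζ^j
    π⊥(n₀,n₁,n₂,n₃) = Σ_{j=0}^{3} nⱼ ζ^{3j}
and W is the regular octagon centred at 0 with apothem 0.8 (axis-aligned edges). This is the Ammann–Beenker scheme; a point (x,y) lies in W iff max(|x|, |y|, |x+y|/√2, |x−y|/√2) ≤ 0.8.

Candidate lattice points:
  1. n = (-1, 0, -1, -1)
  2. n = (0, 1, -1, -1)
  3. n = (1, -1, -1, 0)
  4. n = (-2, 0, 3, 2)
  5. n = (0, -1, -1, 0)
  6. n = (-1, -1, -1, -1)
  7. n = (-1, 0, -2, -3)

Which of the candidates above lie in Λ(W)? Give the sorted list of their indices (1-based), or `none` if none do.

Internal map: ζ^{3j} for j=0..3 gives (1,0), (−√2/2,√2/2), (0,−1), (√2/2,√2/2).
#1 (-1, 0, -1, -1): internal (-1.7071, 0.2929); octagon support 1.7071 vs apothem 0.8 → ∉ W
#2 (0, 1, -1, -1): internal (-1.4142, 1.0000); octagon support 1.7071 vs apothem 0.8 → ∉ W
#3 (1, -1, -1, 0): internal (1.7071, 0.2929); octagon support 1.7071 vs apothem 0.8 → ∉ W
#4 (-2, 0, 3, 2): internal (-0.5858, -1.5858); octagon support 1.5858 vs apothem 0.8 → ∉ W
#5 (0, -1, -1, 0): internal (0.7071, 0.2929); octagon support 0.7071 vs apothem 0.8 → ∈ W
#6 (-1, -1, -1, -1): internal (-1.0000, -0.4142); octagon support 1.0000 vs apothem 0.8 → ∉ W
#7 (-1, 0, -2, -3): internal (-3.1213, -0.1213); octagon support 3.1213 vs apothem 0.8 → ∉ W

5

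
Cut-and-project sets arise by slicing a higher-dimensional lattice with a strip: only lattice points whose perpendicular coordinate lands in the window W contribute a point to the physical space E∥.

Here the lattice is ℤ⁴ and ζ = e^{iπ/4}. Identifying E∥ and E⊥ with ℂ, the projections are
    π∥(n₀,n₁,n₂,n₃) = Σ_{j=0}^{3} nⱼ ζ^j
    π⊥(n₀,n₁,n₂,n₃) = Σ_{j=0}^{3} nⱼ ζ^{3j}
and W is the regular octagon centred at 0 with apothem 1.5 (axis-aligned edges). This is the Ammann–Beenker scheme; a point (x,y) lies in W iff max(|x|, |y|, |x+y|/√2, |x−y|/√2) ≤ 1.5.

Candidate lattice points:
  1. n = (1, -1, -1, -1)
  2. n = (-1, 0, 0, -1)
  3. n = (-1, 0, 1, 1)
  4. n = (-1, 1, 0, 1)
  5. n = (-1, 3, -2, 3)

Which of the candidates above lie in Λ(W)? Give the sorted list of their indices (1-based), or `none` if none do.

With ζ = e^{iπ/4} the internal vectors are ζ^0,ζ^3,ζ^6,ζ^9.
#1 (1, -1, -1, -1): internal (1.0000, -0.4142); octagon support 1.0000 vs apothem 1.5 → ∈ W
#2 (-1, 0, 0, -1): internal (-1.7071, -0.7071); octagon support 1.7071 vs apothem 1.5 → ∉ W
#3 (-1, 0, 1, 1): internal (-0.2929, -0.2929); octagon support 0.4142 vs apothem 1.5 → ∈ W
#4 (-1, 1, 0, 1): internal (-1.0000, 1.4142); octagon support 1.7071 vs apothem 1.5 → ∉ W
#5 (-1, 3, -2, 3): internal (-1.0000, 6.2426); octagon support 6.2426 vs apothem 1.5 → ∉ W

1, 3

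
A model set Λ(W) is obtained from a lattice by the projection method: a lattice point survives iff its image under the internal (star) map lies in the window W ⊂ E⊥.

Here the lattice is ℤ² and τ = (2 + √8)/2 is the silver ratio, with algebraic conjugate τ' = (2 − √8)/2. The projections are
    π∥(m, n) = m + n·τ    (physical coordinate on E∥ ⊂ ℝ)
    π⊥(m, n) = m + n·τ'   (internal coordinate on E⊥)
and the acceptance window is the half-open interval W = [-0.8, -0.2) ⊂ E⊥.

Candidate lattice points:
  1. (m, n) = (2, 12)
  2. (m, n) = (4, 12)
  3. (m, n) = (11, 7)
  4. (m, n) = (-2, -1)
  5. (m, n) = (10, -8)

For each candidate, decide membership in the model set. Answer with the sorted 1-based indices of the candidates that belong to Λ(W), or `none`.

Compute τ' = (2−√8)/2 = -0.4142, so π⊥(m,n) = m -0.4142·n.
[1] lift (2,12): star map gives -2.9706; window check -0.8 ≤ -2.9706 < -0.2 is false → out
[2] lift (4,12): star map gives -0.9706; window check -0.8 ≤ -0.9706 < -0.2 is false → out
[3] lift (11,7): star map gives 8.1005; window check -0.8 ≤ 8.1005 < -0.2 is false → out
[4] lift (-2,-1): star map gives -1.5858; window check -0.8 ≤ -1.5858 < -0.2 is false → out
[5] lift (10,-8): star map gives 13.3137; window check -0.8 ≤ 13.3137 < -0.2 is false → out

none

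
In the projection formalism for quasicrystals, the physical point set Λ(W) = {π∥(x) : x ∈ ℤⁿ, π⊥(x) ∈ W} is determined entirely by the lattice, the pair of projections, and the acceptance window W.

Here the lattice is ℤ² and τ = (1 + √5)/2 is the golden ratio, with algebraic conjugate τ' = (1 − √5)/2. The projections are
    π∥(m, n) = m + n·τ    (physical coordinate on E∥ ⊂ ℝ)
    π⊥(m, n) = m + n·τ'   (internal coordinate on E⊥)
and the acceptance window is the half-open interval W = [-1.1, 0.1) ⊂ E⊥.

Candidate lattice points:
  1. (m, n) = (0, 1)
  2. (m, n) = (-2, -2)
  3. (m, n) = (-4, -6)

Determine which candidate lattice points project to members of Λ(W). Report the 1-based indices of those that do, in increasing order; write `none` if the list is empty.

1, 2, 3

Numerically τ ≈ 1.61803 and τ' = −1/τ ≈ -0.61803.
[1] lift (0,1): star map gives -0.61803; window check -1.1 ≤ -0.61803 < 0.1 is true → IN Λ
[2] lift (-2,-2): star map gives -0.76393; window check -1.1 ≤ -0.76393 < 0.1 is true → IN Λ
[3] lift (-4,-6): star map gives -0.29180; window check -1.1 ≤ -0.29180 < 0.1 is true → IN Λ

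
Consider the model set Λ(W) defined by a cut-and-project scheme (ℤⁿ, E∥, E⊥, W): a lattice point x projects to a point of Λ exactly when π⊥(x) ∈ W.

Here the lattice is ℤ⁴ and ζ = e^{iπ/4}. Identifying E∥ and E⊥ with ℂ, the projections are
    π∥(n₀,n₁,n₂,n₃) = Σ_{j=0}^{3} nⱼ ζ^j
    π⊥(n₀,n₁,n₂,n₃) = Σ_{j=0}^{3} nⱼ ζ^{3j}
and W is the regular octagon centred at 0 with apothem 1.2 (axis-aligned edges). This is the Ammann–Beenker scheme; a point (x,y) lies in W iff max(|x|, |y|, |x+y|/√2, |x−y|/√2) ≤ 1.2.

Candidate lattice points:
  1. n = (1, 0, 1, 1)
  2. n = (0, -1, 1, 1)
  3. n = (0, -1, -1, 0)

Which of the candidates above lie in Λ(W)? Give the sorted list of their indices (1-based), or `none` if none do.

π⊥(n) = n₀ + n₁ζ³ + n₂ζ⁶ + n₃ζ⁹ where ζ = e^{iπ/4}.
candidate 1: n = (1, 0, 1, 1) → π⊥ ≈ (+1.707107, -0.292893); max(|x|,|y|,|x±y|/√2) = 1.707107 > 1.2 ⇒ ∉ W
candidate 2: n = (0, -1, 1, 1) → π⊥ ≈ (+1.414214, -1.000000); max(|x|,|y|,|x±y|/√2) = 1.707107 > 1.2 ⇒ ∉ W
candidate 3: n = (0, -1, -1, 0) → π⊥ ≈ (+0.707107, +0.292893); max(|x|,|y|,|x±y|/√2) = 0.707107 ≤ 1.2 ⇒ ∈ W

3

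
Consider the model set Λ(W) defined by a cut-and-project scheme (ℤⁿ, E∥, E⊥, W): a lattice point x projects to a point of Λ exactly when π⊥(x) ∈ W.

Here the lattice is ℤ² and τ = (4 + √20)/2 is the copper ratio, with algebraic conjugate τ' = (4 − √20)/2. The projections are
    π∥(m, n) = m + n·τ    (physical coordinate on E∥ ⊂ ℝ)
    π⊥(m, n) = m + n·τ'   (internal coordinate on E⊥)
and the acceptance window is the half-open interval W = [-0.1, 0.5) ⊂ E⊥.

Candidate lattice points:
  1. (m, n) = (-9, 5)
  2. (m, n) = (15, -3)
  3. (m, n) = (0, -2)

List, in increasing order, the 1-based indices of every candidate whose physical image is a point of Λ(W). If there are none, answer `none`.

3

τ' = (4−√20)/2 ≈ -0.2361.
candidate 1: (m,n)=(-9,5) → π∥ = -9+5·τ ≈ 12.1803, π⊥ = -9+5·τ' ≈ -10.1803 ∉ [-0.1, 0.5) ⇒ out
candidate 2: (m,n)=(15,-3) → π∥ = 15-3·τ ≈ 2.2918, π⊥ = 15-3·τ' ≈ 15.7082 ∉ [-0.1, 0.5) ⇒ out
candidate 3: (m,n)=(0,-2) → π∥ = 0-2·τ ≈ -8.4721, π⊥ = 0-2·τ' ≈ 0.4721 ∈ [-0.1, 0.5) ⇒ IN Λ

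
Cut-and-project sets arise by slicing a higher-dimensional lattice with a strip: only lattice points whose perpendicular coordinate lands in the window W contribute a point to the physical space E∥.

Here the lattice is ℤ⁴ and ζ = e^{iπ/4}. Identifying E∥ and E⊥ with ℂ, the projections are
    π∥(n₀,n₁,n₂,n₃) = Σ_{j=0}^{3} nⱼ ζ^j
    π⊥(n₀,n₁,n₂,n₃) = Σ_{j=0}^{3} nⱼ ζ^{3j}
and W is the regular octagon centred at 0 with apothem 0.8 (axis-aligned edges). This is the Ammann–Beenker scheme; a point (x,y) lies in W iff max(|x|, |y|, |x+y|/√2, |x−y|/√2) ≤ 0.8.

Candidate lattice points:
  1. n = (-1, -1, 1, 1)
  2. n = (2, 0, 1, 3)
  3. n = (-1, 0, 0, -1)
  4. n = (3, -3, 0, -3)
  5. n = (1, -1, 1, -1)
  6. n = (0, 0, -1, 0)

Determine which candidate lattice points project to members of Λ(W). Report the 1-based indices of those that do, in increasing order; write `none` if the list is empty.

π⊥(n) = n₀ + n₁ζ³ + n₂ζ⁶ + n₃ζ⁹ where ζ = e^{iπ/4}.
candidate 1: n = (-1, -1, 1, 1) → π⊥ ≈ (+0.4142, -1.0000); max(|x|,|y|,|x±y|/√2) = 1.0000 > 0.8 ⇒ ∉ W
candidate 2: n = (2, 0, 1, 3) → π⊥ ≈ (+4.1213, +1.1213); max(|x|,|y|,|x±y|/√2) = 4.1213 > 0.8 ⇒ ∉ W
candidate 3: n = (-1, 0, 0, -1) → π⊥ ≈ (-1.7071, -0.7071); max(|x|,|y|,|x±y|/√2) = 1.7071 > 0.8 ⇒ ∉ W
candidate 4: n = (3, -3, 0, -3) → π⊥ ≈ (+3.0000, -4.2426); max(|x|,|y|,|x±y|/√2) = 5.1213 > 0.8 ⇒ ∉ W
candidate 5: n = (1, -1, 1, -1) → π⊥ ≈ (+1.0000, -2.4142); max(|x|,|y|,|x±y|/√2) = 2.4142 > 0.8 ⇒ ∉ W
candidate 6: n = (0, 0, -1, 0) → π⊥ ≈ (+0.0000, +1.0000); max(|x|,|y|,|x±y|/√2) = 1.0000 > 0.8 ⇒ ∉ W

none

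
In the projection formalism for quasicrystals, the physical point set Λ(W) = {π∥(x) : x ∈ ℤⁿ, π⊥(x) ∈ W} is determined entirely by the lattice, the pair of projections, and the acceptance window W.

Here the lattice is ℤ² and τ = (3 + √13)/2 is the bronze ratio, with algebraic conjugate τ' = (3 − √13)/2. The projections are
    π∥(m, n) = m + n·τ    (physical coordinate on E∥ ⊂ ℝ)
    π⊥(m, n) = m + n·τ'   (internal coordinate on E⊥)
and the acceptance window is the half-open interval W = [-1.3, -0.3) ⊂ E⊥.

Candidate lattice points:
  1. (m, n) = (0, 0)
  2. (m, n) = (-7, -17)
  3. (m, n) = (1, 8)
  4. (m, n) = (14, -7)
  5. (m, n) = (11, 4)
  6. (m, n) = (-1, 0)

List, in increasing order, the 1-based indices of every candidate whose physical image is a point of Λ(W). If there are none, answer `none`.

6

Numerically τ ≈ 3.302776 and τ' = −1/τ ≈ -0.302776.
#1 (0,0): internal coord 0 + (0)·τ' = +0.000000; +0.000000 ∉ [-1.3, -0.3) → out
#2 (-7,-17): internal coord -7 + (-17)·τ' = -1.852814; -1.852814 ∉ [-1.3, -0.3) → out
#3 (1,8): internal coord 1 + (8)·τ' = -1.422205; -1.422205 ∉ [-1.3, -0.3) → out
#4 (14,-7): internal coord 14 + (-7)·τ' = +16.119429; +16.119429 ∉ [-1.3, -0.3) → out
#5 (11,4): internal coord 11 + (4)·τ' = +9.788897; +9.788897 ∉ [-1.3, -0.3) → out
#6 (-1,0): internal coord -1 + (0)·τ' = -1.000000; -1.000000 ∈ [-1.3, -0.3) → IN Λ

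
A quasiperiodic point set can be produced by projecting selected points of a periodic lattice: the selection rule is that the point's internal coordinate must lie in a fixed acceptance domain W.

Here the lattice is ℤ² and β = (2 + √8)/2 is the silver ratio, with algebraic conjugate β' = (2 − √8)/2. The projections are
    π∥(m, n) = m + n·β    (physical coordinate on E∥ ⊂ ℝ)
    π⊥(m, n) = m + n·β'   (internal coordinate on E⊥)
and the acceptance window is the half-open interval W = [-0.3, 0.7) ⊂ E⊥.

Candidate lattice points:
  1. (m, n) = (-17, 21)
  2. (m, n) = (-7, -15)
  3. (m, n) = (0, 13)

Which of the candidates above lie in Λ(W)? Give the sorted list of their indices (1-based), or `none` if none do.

none

β' = (2−√8)/2 ≈ -0.4142.
#1 (-17,21): internal coord -17 + (21)·β' = -25.6985; -25.6985 ∉ [-0.3, 0.7) → out
#2 (-7,-15): internal coord -7 + (-15)·β' = -0.7868; -0.7868 ∉ [-0.3, 0.7) → out
#3 (0,13): internal coord 0 + (13)·β' = -5.3848; -5.3848 ∉ [-0.3, 0.7) → out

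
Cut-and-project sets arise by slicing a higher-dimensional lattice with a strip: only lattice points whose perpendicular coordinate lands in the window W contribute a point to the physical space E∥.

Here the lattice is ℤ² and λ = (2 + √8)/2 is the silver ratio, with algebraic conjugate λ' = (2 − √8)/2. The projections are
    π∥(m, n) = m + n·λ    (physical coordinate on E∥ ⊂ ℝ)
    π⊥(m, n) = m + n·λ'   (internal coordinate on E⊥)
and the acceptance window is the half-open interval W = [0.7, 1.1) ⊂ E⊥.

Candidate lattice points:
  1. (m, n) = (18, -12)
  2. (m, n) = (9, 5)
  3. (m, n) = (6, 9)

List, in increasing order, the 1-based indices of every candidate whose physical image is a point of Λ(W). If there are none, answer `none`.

none

λ' = (2−√8)/2 ≈ -0.4142.
[1] lift (18,-12): star map gives 22.9706; window check 0.7 ≤ 22.9706 < 1.1 is false → out
[2] lift (9,5): star map gives 6.9289; window check 0.7 ≤ 6.9289 < 1.1 is false → out
[3] lift (6,9): star map gives 2.2721; window check 0.7 ≤ 2.2721 < 1.1 is false → out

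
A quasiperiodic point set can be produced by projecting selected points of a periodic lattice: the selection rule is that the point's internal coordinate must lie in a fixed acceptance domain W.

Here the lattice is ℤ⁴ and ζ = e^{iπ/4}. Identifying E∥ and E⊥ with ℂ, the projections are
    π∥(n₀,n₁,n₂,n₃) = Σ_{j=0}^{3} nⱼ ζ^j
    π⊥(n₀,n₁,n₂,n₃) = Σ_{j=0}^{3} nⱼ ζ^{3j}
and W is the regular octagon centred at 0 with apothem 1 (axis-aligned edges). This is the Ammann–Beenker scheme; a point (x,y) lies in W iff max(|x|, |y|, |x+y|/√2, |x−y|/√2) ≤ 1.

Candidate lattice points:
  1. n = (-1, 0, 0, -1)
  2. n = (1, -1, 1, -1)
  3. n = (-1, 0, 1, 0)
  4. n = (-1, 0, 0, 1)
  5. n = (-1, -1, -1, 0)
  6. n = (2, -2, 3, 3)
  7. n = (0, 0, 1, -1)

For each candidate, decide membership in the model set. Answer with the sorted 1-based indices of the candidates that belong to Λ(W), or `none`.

Internal map: ζ^{3j} for j=0..3 gives (1,0), (−√2/2,√2/2), (0,−1), (√2/2,√2/2).
#1 (-1, 0, 0, -1): internal (-1.70711, -0.70711); octagon support 1.70711 vs apothem 1 → ∉ W
#2 (1, -1, 1, -1): internal (1.00000, -2.41421); octagon support 2.41421 vs apothem 1 → ∉ W
#3 (-1, 0, 1, 0): internal (-1.00000, -1.00000); octagon support 1.41421 vs apothem 1 → ∉ W
#4 (-1, 0, 0, 1): internal (-0.29289, 0.70711); octagon support 0.70711 vs apothem 1 → ∈ W
#5 (-1, -1, -1, 0): internal (-0.29289, 0.29289); octagon support 0.41421 vs apothem 1 → ∈ W
#6 (2, -2, 3, 3): internal (5.53553, -2.29289); octagon support 5.53553 vs apothem 1 → ∉ W
#7 (0, 0, 1, -1): internal (-0.70711, -1.70711); octagon support 1.70711 vs apothem 1 → ∉ W

4, 5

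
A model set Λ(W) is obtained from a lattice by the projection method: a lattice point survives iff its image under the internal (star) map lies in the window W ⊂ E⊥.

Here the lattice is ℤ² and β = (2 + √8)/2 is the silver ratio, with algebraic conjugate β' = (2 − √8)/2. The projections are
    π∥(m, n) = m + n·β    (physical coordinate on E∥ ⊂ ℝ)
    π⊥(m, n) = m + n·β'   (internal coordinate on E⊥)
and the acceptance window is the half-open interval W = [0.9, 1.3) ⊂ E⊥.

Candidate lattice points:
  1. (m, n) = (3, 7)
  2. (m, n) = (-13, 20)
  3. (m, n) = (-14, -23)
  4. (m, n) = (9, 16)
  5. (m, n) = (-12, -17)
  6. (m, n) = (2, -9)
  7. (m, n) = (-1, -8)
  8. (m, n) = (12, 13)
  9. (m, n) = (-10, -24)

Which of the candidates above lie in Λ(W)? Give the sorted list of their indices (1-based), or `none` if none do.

none

Numerically β ≈ 2.414214 and β' = −1/β ≈ -0.414214.
[1] lift (3,7): star map gives 0.100505; window check 0.9 ≤ 0.100505 < 1.3 is false → out
[2] lift (-13,20): star map gives -21.284271; window check 0.9 ≤ -21.284271 < 1.3 is false → out
[3] lift (-14,-23): star map gives -4.473088; window check 0.9 ≤ -4.473088 < 1.3 is false → out
[4] lift (9,16): star map gives 2.372583; window check 0.9 ≤ 2.372583 < 1.3 is false → out
[5] lift (-12,-17): star map gives -4.958369; window check 0.9 ≤ -4.958369 < 1.3 is false → out
[6] lift (2,-9): star map gives 5.727922; window check 0.9 ≤ 5.727922 < 1.3 is false → out
[7] lift (-1,-8): star map gives 2.313708; window check 0.9 ≤ 2.313708 < 1.3 is false → out
[8] lift (12,13): star map gives 6.615224; window check 0.9 ≤ 6.615224 < 1.3 is false → out
[9] lift (-10,-24): star map gives -0.058875; window check 0.9 ≤ -0.058875 < 1.3 is false → out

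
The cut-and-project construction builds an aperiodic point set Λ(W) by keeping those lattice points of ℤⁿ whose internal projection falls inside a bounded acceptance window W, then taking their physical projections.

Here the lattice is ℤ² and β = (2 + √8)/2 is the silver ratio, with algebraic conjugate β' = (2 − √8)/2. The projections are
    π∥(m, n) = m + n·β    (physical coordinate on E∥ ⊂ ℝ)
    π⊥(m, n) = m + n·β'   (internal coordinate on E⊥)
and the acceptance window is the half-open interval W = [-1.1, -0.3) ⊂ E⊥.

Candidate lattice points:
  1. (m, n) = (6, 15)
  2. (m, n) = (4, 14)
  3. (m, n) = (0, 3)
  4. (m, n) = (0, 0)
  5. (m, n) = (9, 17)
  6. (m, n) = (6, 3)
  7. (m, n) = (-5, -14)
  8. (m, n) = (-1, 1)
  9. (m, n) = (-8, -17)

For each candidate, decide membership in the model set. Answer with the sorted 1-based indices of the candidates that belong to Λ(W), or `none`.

9

Compute β' = (2−√8)/2 = -0.414214, so π⊥(m,n) = m -0.414214·n.
candidate 1: (m,n)=(6,15) → π∥ = 6+15·β ≈ 42.213203, π⊥ = 6+15·β' ≈ -0.213203 ∉ [-1.1, -0.3) ⇒ out
candidate 2: (m,n)=(4,14) → π∥ = 4+14·β ≈ 37.798990, π⊥ = 4+14·β' ≈ -1.798990 ∉ [-1.1, -0.3) ⇒ out
candidate 3: (m,n)=(0,3) → π∥ = 0+3·β ≈ 7.242641, π⊥ = 0+3·β' ≈ -1.242641 ∉ [-1.1, -0.3) ⇒ out
candidate 4: (m,n)=(0,0) → π∥ = 0+0·β ≈ 0.000000, π⊥ = 0+0·β' ≈ 0.000000 ∉ [-1.1, -0.3) ⇒ out
candidate 5: (m,n)=(9,17) → π∥ = 9+17·β ≈ 50.041631, π⊥ = 9+17·β' ≈ 1.958369 ∉ [-1.1, -0.3) ⇒ out
candidate 6: (m,n)=(6,3) → π∥ = 6+3·β ≈ 13.242641, π⊥ = 6+3·β' ≈ 4.757359 ∉ [-1.1, -0.3) ⇒ out
candidate 7: (m,n)=(-5,-14) → π∥ = -5-14·β ≈ -38.798990, π⊥ = -5-14·β' ≈ 0.798990 ∉ [-1.1, -0.3) ⇒ out
candidate 8: (m,n)=(-1,1) → π∥ = -1+1·β ≈ 1.414214, π⊥ = -1+1·β' ≈ -1.414214 ∉ [-1.1, -0.3) ⇒ out
candidate 9: (m,n)=(-8,-17) → π∥ = -8-17·β ≈ -49.041631, π⊥ = -8-17·β' ≈ -0.958369 ∈ [-1.1, -0.3) ⇒ IN Λ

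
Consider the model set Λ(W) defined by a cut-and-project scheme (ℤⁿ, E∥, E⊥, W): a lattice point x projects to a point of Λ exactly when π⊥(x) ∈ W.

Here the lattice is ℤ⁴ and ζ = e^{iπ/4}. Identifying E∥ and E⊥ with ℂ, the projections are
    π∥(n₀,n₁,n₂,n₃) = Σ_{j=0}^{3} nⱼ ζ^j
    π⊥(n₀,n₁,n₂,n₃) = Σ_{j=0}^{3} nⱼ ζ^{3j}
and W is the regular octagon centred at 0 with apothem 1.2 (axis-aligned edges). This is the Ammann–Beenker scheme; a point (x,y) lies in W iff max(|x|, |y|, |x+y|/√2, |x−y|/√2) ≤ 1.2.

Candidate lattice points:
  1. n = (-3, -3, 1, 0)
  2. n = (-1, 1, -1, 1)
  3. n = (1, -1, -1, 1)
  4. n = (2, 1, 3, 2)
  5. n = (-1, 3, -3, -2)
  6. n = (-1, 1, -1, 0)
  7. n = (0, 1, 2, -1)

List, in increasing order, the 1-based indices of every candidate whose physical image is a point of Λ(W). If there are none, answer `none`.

none

π⊥(n) = n₀ + n₁ζ³ + n₂ζ⁶ + n₃ζ⁹ where ζ = e^{iπ/4}.
candidate 1: n = (-3, -3, 1, 0) → π⊥ ≈ (-0.878680, -3.121320); max(|x|,|y|,|x±y|/√2) = 3.121320 > 1.2 ⇒ ∉ W
candidate 2: n = (-1, 1, -1, 1) → π⊥ ≈ (-1.000000, +2.414214); max(|x|,|y|,|x±y|/√2) = 2.414214 > 1.2 ⇒ ∉ W
candidate 3: n = (1, -1, -1, 1) → π⊥ ≈ (+2.414214, +1.000000); max(|x|,|y|,|x±y|/√2) = 2.414214 > 1.2 ⇒ ∉ W
candidate 4: n = (2, 1, 3, 2) → π⊥ ≈ (+2.707107, -0.878680); max(|x|,|y|,|x±y|/√2) = 2.707107 > 1.2 ⇒ ∉ W
candidate 5: n = (-1, 3, -3, -2) → π⊥ ≈ (-4.535534, +3.707107); max(|x|,|y|,|x±y|/√2) = 5.828427 > 1.2 ⇒ ∉ W
candidate 6: n = (-1, 1, -1, 0) → π⊥ ≈ (-1.707107, +1.707107); max(|x|,|y|,|x±y|/√2) = 2.414214 > 1.2 ⇒ ∉ W
candidate 7: n = (0, 1, 2, -1) → π⊥ ≈ (-1.414214, -2.000000); max(|x|,|y|,|x±y|/√2) = 2.414214 > 1.2 ⇒ ∉ W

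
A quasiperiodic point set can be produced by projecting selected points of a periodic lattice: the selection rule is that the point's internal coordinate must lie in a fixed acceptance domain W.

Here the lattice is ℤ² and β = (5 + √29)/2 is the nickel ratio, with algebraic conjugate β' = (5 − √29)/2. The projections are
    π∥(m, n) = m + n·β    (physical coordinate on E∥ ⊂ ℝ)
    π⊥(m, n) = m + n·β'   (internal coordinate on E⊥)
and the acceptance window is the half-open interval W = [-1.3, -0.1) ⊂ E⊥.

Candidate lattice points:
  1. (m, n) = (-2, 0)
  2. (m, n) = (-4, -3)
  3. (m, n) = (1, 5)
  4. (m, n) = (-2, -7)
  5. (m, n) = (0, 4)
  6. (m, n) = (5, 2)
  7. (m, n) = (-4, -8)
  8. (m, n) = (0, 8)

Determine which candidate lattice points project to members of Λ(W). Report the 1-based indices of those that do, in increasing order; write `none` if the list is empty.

Numerically β ≈ 5.192582 and β' = −1/β ≈ -0.192582.
#1 (-2,0): internal coord -2 + (0)·β' = -2.000000; -2.000000 ∉ [-1.3, -0.1) → out
#2 (-4,-3): internal coord -4 + (-3)·β' = -3.422253; -3.422253 ∉ [-1.3, -0.1) → out
#3 (1,5): internal coord 1 + (5)·β' = +0.037088; +0.037088 ∉ [-1.3, -0.1) → out
#4 (-2,-7): internal coord -2 + (-7)·β' = -0.651923; -0.651923 ∈ [-1.3, -0.1) → IN Λ
#5 (0,4): internal coord 0 + (4)·β' = -0.770330; -0.770330 ∈ [-1.3, -0.1) → IN Λ
#6 (5,2): internal coord 5 + (2)·β' = +4.614835; +4.614835 ∉ [-1.3, -0.1) → out
#7 (-4,-8): internal coord -4 + (-8)·β' = -2.459341; -2.459341 ∉ [-1.3, -0.1) → out
#8 (0,8): internal coord 0 + (8)·β' = -1.540659; -1.540659 ∉ [-1.3, -0.1) → out

4, 5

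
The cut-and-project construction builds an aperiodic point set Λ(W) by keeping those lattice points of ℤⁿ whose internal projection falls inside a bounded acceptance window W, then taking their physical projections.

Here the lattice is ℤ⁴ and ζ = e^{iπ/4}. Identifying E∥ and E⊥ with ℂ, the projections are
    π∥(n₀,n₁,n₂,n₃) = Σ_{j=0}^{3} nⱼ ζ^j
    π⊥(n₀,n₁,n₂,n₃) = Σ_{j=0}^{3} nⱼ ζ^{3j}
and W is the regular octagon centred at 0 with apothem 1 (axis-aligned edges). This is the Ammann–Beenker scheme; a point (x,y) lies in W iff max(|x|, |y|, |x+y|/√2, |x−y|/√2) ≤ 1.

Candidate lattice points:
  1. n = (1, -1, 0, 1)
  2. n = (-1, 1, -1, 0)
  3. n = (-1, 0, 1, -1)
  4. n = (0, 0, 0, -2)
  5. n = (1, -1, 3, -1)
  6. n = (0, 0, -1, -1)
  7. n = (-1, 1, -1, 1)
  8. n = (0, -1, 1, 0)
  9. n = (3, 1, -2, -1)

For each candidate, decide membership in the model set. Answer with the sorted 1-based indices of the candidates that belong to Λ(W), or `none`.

With ζ = e^{iπ/4} the internal vectors are ζ^0,ζ^3,ζ^6,ζ^9.
candidate 1: n = (1, -1, 0, 1) → π⊥ ≈ (+2.4142, +0.0000); max(|x|,|y|,|x±y|/√2) = 2.4142 > 1 ⇒ ∉ W
candidate 2: n = (-1, 1, -1, 0) → π⊥ ≈ (-1.7071, +1.7071); max(|x|,|y|,|x±y|/√2) = 2.4142 > 1 ⇒ ∉ W
candidate 3: n = (-1, 0, 1, -1) → π⊥ ≈ (-1.7071, -1.7071); max(|x|,|y|,|x±y|/√2) = 2.4142 > 1 ⇒ ∉ W
candidate 4: n = (0, 0, 0, -2) → π⊥ ≈ (-1.4142, -1.4142); max(|x|,|y|,|x±y|/√2) = 2.0000 > 1 ⇒ ∉ W
candidate 5: n = (1, -1, 3, -1) → π⊥ ≈ (+1.0000, -4.4142); max(|x|,|y|,|x±y|/√2) = 4.4142 > 1 ⇒ ∉ W
candidate 6: n = (0, 0, -1, -1) → π⊥ ≈ (-0.7071, +0.2929); max(|x|,|y|,|x±y|/√2) = 0.7071 ≤ 1 ⇒ ∈ W
candidate 7: n = (-1, 1, -1, 1) → π⊥ ≈ (-1.0000, +2.4142); max(|x|,|y|,|x±y|/√2) = 2.4142 > 1 ⇒ ∉ W
candidate 8: n = (0, -1, 1, 0) → π⊥ ≈ (+0.7071, -1.7071); max(|x|,|y|,|x±y|/√2) = 1.7071 > 1 ⇒ ∉ W
candidate 9: n = (3, 1, -2, -1) → π⊥ ≈ (+1.5858, +2.0000); max(|x|,|y|,|x±y|/√2) = 2.5355 > 1 ⇒ ∉ W

6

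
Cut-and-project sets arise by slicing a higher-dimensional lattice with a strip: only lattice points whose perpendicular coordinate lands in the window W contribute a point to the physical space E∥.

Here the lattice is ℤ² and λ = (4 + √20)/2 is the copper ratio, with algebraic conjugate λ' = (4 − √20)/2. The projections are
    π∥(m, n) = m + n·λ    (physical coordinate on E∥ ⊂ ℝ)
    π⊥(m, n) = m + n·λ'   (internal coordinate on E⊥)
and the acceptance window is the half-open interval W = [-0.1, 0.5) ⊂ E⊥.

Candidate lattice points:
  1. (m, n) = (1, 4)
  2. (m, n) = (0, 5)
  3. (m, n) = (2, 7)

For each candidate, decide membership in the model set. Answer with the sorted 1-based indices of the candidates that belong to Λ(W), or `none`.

1, 3

λ' = (4−√20)/2 ≈ -0.23607.
#1 (1,4): internal coord 1 + (4)·λ' = +0.05573; +0.05573 ∈ [-0.1, 0.5) → IN Λ
#2 (0,5): internal coord 0 + (5)·λ' = -1.18034; -1.18034 ∉ [-0.1, 0.5) → out
#3 (2,7): internal coord 2 + (7)·λ' = +0.34752; +0.34752 ∈ [-0.1, 0.5) → IN Λ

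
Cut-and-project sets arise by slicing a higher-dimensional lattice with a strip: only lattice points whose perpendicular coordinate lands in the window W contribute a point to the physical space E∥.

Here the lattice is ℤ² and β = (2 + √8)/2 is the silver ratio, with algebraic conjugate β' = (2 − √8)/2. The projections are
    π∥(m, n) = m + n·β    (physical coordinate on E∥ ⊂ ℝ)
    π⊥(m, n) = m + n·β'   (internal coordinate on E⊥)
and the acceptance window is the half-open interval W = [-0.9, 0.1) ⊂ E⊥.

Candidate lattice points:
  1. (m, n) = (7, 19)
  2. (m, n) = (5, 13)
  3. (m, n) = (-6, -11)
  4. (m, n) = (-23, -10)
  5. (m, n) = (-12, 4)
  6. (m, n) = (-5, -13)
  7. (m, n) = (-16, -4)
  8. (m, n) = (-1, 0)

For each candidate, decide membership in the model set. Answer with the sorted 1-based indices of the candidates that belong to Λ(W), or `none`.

β' = (2−√8)/2 ≈ -0.41421.
#1 (7,19): internal coord 7 + (19)·β' = -0.87006; -0.87006 ∈ [-0.9, 0.1) → IN Λ
#2 (5,13): internal coord 5 + (13)·β' = -0.38478; -0.38478 ∈ [-0.9, 0.1) → IN Λ
#3 (-6,-11): internal coord -6 + (-11)·β' = -1.44365; -1.44365 ∉ [-0.9, 0.1) → out
#4 (-23,-10): internal coord -23 + (-10)·β' = -18.85786; -18.85786 ∉ [-0.9, 0.1) → out
#5 (-12,4): internal coord -12 + (4)·β' = -13.65685; -13.65685 ∉ [-0.9, 0.1) → out
#6 (-5,-13): internal coord -5 + (-13)·β' = +0.38478; +0.38478 ∉ [-0.9, 0.1) → out
#7 (-16,-4): internal coord -16 + (-4)·β' = -14.34315; -14.34315 ∉ [-0.9, 0.1) → out
#8 (-1,0): internal coord -1 + (0)·β' = -1.00000; -1.00000 ∉ [-0.9, 0.1) → out

1, 2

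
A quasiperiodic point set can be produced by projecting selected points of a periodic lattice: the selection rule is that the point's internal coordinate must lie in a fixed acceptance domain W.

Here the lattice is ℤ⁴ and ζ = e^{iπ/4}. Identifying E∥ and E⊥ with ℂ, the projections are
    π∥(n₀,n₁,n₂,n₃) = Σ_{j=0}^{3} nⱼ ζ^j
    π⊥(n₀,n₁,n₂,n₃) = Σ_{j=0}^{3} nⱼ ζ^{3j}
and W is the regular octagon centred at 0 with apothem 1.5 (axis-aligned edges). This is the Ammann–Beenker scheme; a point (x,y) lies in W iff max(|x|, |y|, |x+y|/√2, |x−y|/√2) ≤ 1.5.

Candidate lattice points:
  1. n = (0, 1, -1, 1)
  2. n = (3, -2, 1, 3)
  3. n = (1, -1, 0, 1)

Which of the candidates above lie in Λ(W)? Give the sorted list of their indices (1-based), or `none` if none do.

none

π⊥(n) = n₀ + n₁ζ³ + n₂ζ⁶ + n₃ζ⁹ where ζ = e^{iπ/4}.
candidate 1: n = (0, 1, -1, 1) → π⊥ ≈ (+0.000000, +2.414214); max(|x|,|y|,|x±y|/√2) = 2.414214 > 1.5 ⇒ ∉ W
candidate 2: n = (3, -2, 1, 3) → π⊥ ≈ (+6.535534, -0.292893); max(|x|,|y|,|x±y|/√2) = 6.535534 > 1.5 ⇒ ∉ W
candidate 3: n = (1, -1, 0, 1) → π⊥ ≈ (+2.414214, +0.000000); max(|x|,|y|,|x±y|/√2) = 2.414214 > 1.5 ⇒ ∉ W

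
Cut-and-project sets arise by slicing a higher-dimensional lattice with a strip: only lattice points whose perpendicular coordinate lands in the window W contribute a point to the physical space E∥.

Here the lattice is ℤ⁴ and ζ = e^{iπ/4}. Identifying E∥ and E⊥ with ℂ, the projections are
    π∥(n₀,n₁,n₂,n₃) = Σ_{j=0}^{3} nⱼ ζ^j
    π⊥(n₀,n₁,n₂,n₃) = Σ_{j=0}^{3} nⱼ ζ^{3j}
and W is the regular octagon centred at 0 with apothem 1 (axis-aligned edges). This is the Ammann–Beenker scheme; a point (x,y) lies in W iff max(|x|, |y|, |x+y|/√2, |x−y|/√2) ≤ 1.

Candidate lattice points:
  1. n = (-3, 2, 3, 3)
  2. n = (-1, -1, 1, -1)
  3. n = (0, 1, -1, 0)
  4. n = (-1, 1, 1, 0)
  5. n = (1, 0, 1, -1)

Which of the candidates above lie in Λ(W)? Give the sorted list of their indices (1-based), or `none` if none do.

none

π⊥(n) = n₀ + n₁ζ³ + n₂ζ⁶ + n₃ζ⁹ where ζ = e^{iπ/4}.
candidate 1: n = (-3, 2, 3, 3) → π⊥ ≈ (-2.29289, +0.53553); max(|x|,|y|,|x±y|/√2) = 2.29289 > 1 ⇒ ∉ W
candidate 2: n = (-1, -1, 1, -1) → π⊥ ≈ (-1.00000, -2.41421); max(|x|,|y|,|x±y|/√2) = 2.41421 > 1 ⇒ ∉ W
candidate 3: n = (0, 1, -1, 0) → π⊥ ≈ (-0.70711, +1.70711); max(|x|,|y|,|x±y|/√2) = 1.70711 > 1 ⇒ ∉ W
candidate 4: n = (-1, 1, 1, 0) → π⊥ ≈ (-1.70711, -0.29289); max(|x|,|y|,|x±y|/√2) = 1.70711 > 1 ⇒ ∉ W
candidate 5: n = (1, 0, 1, -1) → π⊥ ≈ (+0.29289, -1.70711); max(|x|,|y|,|x±y|/√2) = 1.70711 > 1 ⇒ ∉ W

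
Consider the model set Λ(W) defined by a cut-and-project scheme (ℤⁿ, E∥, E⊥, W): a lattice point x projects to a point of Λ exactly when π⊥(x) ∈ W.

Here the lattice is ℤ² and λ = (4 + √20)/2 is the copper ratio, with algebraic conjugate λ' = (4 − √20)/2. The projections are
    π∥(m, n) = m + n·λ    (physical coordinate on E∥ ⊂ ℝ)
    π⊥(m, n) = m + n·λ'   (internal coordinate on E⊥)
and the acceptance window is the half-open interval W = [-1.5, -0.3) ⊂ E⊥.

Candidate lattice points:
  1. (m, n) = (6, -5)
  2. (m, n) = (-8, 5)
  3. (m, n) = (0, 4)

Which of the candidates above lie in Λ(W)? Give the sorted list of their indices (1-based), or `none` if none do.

Numerically λ ≈ 4.236068 and λ' = −1/λ ≈ -0.236068.
[1] lift (6,-5): star map gives 7.180340; window check -1.5 ≤ 7.180340 < -0.3 is false → out
[2] lift (-8,5): star map gives -9.180340; window check -1.5 ≤ -9.180340 < -0.3 is false → out
[3] lift (0,4): star map gives -0.944272; window check -1.5 ≤ -0.944272 < -0.3 is true → IN Λ

3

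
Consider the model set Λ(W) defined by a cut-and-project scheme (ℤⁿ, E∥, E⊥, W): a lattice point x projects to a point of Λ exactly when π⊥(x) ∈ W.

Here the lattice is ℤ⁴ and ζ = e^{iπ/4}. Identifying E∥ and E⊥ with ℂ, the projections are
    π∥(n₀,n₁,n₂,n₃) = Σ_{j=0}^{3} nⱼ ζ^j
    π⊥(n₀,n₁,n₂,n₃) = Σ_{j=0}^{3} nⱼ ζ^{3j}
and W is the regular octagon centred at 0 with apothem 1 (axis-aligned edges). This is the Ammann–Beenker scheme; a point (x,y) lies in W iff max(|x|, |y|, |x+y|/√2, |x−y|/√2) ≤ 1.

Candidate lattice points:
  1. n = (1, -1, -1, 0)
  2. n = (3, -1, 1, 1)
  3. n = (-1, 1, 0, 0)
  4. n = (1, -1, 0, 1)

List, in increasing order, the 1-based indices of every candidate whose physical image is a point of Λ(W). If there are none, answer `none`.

Internal map: ζ^{3j} for j=0..3 gives (1,0), (−√2/2,√2/2), (0,−1), (√2/2,√2/2).
#1 (1, -1, -1, 0): internal (1.707107, 0.292893); octagon support 1.707107 vs apothem 1 → ∉ W
#2 (3, -1, 1, 1): internal (4.414214, -1.000000); octagon support 4.414214 vs apothem 1 → ∉ W
#3 (-1, 1, 0, 0): internal (-1.707107, 0.707107); octagon support 1.707107 vs apothem 1 → ∉ W
#4 (1, -1, 0, 1): internal (2.414214, 0.000000); octagon support 2.414214 vs apothem 1 → ∉ W

none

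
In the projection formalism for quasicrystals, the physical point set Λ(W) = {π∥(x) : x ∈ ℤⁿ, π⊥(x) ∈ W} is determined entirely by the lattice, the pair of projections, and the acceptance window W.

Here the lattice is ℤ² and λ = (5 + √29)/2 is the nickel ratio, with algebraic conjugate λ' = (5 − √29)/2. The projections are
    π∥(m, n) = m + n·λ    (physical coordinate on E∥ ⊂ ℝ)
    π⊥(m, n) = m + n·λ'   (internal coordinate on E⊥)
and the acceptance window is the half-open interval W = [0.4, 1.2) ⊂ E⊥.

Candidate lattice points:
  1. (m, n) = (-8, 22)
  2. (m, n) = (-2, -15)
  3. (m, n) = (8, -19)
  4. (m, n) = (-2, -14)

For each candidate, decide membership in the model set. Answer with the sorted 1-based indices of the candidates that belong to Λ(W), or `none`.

Compute λ' = (5−√29)/2 = -0.19258, so π⊥(m,n) = m -0.19258·n.
#1 (-8,22): internal coord -8 + (22)·λ' = -12.23681; -12.23681 ∉ [0.4, 1.2) → out
#2 (-2,-15): internal coord -2 + (-15)·λ' = +0.88874; +0.88874 ∈ [0.4, 1.2) → IN Λ
#3 (8,-19): internal coord 8 + (-19)·λ' = +11.65907; +11.65907 ∉ [0.4, 1.2) → out
#4 (-2,-14): internal coord -2 + (-14)·λ' = +0.69615; +0.69615 ∈ [0.4, 1.2) → IN Λ

2, 4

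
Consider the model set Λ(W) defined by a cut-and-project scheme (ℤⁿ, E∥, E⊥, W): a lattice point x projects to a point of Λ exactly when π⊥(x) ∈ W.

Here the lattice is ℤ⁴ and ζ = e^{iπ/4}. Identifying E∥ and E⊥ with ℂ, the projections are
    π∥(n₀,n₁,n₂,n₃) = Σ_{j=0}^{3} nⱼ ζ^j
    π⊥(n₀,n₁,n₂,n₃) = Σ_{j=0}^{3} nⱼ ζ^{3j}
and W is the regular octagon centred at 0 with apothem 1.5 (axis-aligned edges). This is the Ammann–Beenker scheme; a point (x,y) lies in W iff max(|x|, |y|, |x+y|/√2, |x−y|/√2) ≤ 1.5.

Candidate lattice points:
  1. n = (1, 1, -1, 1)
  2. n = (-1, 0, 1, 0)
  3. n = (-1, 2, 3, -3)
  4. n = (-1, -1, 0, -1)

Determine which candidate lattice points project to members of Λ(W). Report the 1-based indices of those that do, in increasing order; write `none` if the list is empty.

With ζ = e^{iπ/4} the internal vectors are ζ^0,ζ^3,ζ^6,ζ^9.
#1 (1, 1, -1, 1): internal (1.00000, 2.41421); octagon support 2.41421 vs apothem 1.5 → ∉ W
#2 (-1, 0, 1, 0): internal (-1.00000, -1.00000); octagon support 1.41421 vs apothem 1.5 → ∈ W
#3 (-1, 2, 3, -3): internal (-4.53553, -3.70711); octagon support 5.82843 vs apothem 1.5 → ∉ W
#4 (-1, -1, 0, -1): internal (-1.00000, -1.41421); octagon support 1.70711 vs apothem 1.5 → ∉ W

2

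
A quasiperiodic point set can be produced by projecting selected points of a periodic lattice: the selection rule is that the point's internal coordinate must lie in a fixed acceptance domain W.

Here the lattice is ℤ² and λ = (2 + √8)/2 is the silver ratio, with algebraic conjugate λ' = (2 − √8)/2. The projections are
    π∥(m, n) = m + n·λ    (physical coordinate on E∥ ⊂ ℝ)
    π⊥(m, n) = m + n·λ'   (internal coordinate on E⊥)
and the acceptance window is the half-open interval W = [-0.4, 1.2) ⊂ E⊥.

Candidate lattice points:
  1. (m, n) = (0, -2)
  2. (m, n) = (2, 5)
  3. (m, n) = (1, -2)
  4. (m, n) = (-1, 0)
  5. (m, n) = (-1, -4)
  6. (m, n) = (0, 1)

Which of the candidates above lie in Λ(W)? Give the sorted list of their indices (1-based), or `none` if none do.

λ' = (2−√8)/2 ≈ -0.4142.
[1] lift (0,-2): star map gives 0.8284; window check -0.4 ≤ 0.8284 < 1.2 is true → IN Λ
[2] lift (2,5): star map gives -0.0711; window check -0.4 ≤ -0.0711 < 1.2 is true → IN Λ
[3] lift (1,-2): star map gives 1.8284; window check -0.4 ≤ 1.8284 < 1.2 is false → out
[4] lift (-1,0): star map gives -1.0000; window check -0.4 ≤ -1.0000 < 1.2 is false → out
[5] lift (-1,-4): star map gives 0.6569; window check -0.4 ≤ 0.6569 < 1.2 is true → IN Λ
[6] lift (0,1): star map gives -0.4142; window check -0.4 ≤ -0.4142 < 1.2 is false → out

1, 2, 5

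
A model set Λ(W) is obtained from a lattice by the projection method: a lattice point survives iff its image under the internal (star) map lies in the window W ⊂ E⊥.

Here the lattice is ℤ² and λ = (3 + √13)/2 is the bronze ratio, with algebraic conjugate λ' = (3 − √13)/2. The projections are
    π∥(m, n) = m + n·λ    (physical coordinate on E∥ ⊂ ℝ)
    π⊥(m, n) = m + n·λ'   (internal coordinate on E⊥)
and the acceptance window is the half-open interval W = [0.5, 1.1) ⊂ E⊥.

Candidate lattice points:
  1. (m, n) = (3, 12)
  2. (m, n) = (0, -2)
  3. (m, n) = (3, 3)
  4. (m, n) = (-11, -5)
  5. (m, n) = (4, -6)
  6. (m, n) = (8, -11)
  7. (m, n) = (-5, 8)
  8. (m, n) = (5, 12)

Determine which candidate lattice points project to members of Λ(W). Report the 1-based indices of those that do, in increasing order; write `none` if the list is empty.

λ' = (3−√13)/2 ≈ -0.302776.
#1 (3,12): internal coord 3 + (12)·λ' = -0.633308; -0.633308 ∉ [0.5, 1.1) → out
#2 (0,-2): internal coord 0 + (-2)·λ' = +0.605551; +0.605551 ∈ [0.5, 1.1) → IN Λ
#3 (3,3): internal coord 3 + (3)·λ' = +2.091673; +2.091673 ∉ [0.5, 1.1) → out
#4 (-11,-5): internal coord -11 + (-5)·λ' = -9.486122; -9.486122 ∉ [0.5, 1.1) → out
#5 (4,-6): internal coord 4 + (-6)·λ' = +5.816654; +5.816654 ∉ [0.5, 1.1) → out
#6 (8,-11): internal coord 8 + (-11)·λ' = +11.330532; +11.330532 ∉ [0.5, 1.1) → out
#7 (-5,8): internal coord -5 + (8)·λ' = -7.422205; -7.422205 ∉ [0.5, 1.1) → out
#8 (5,12): internal coord 5 + (12)·λ' = +1.366692; +1.366692 ∉ [0.5, 1.1) → out

2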